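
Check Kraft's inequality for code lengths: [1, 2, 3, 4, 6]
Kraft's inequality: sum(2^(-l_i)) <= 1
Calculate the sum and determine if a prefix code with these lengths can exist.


Sum = 2^(-1) + 2^(-2) + 2^(-3) + 2^(-4) + 2^(-6)
    = 0.5 + 0.25 + 0.125 + 0.0625 + 0.015625
    = 61/64 = 0.953125
Since 0.953125 <= 1, Kraft's inequality IS satisfied.
A prefix code with these lengths CAN exist.

Kraft sum = 0.953125. Satisfied.


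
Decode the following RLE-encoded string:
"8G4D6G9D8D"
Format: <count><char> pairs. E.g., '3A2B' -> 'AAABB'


Expanding each <count><char> pair:
  8G -> 'GGGGGGGG'
  4D -> 'DDDD'
  6G -> 'GGGGGG'
  9D -> 'DDDDDDDDD'
  8D -> 'DDDDDDDD'

Decoded = GGGGGGGGDDDDGGGGGGDDDDDDDDDDDDDDDDD


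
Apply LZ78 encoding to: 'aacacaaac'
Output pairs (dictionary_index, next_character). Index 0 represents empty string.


LZ78 encoding steps:
Dictionary: {0: ''}
Step 1: w='' (idx 0), next='a' -> output (0, 'a'), add 'a' as idx 1
Step 2: w='a' (idx 1), next='c' -> output (1, 'c'), add 'ac' as idx 2
Step 3: w='ac' (idx 2), next='a' -> output (2, 'a'), add 'aca' as idx 3
Step 4: w='a' (idx 1), next='a' -> output (1, 'a'), add 'aa' as idx 4
Step 5: w='' (idx 0), next='c' -> output (0, 'c'), add 'c' as idx 5


Encoded: [(0, 'a'), (1, 'c'), (2, 'a'), (1, 'a'), (0, 'c')]


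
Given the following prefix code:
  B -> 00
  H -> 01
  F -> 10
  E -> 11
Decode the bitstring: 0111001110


Decoding step by step:
Bits 01 -> H
Bits 11 -> E
Bits 00 -> B
Bits 11 -> E
Bits 10 -> F


Decoded message: HEBEF


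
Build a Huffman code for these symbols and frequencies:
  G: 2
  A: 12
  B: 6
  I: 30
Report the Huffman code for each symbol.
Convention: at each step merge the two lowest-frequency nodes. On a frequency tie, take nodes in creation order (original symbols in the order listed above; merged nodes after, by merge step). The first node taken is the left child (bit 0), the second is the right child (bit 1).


Huffman tree construction:
Step 1: Merge G(2) + B(6) = 8
Step 2: Merge (G+B)(8) + A(12) = 20
Step 3: Merge ((G+B)+A)(20) + I(30) = 50
Read each symbol's code off the tree from the root (left child = 0, right child = 1).

Codes:
  G: 000 (length 3)
  A: 01 (length 2)
  B: 001 (length 3)
  I: 1 (length 1)
Average code length: 78/50 = 1.5600 bits/symbol


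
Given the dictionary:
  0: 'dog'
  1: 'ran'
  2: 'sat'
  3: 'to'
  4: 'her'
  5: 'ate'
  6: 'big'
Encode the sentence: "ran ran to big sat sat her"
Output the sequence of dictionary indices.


Look up each word in the dictionary:
  'ran' -> 1
  'ran' -> 1
  'to' -> 3
  'big' -> 6
  'sat' -> 2
  'sat' -> 2
  'her' -> 4

Encoded: [1, 1, 3, 6, 2, 2, 4]


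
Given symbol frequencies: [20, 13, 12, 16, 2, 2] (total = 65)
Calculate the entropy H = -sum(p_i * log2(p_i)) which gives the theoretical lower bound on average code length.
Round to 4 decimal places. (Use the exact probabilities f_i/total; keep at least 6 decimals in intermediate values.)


Per-symbol terms -p_i * log2(p_i) with p_i = f_i/65:
  p = 20/65 = 0.307692: log2(p) = -1.700440, -p*log2(p) = 0.523212
  p = 13/65 = 0.200000: log2(p) = -2.321928, -p*log2(p) = 0.464386
  p = 12/65 = 0.184615: log2(p) = -2.437405, -p*log2(p) = 0.449983
  p = 16/65 = 0.246154: log2(p) = -2.022368, -p*log2(p) = 0.497814
  p = 2/65 = 0.030769: log2(p) = -5.022368, -p*log2(p) = 0.154534
  p = 2/65 = 0.030769: log2(p) = -5.022368, -p*log2(p) = 0.154534
H = 0.523212 + 0.464386 + 0.449983 + 0.497814 + 0.154534 + 0.154534 = 2.244463

H = 2.2445 bits/symbol


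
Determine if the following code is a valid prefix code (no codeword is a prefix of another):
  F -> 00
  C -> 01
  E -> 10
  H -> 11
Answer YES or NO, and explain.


Checking each pair (does one codeword prefix another?):
  F='00' vs C='01': no prefix
  F='00' vs E='10': no prefix
  F='00' vs H='11': no prefix
  C='01' vs F='00': no prefix
  C='01' vs E='10': no prefix
  C='01' vs H='11': no prefix
  E='10' vs F='00': no prefix
  E='10' vs C='01': no prefix
  E='10' vs H='11': no prefix
  H='11' vs F='00': no prefix
  H='11' vs C='01': no prefix
  H='11' vs E='10': no prefix
No violation found over all pairs.

YES -- this is a valid prefix code. No codeword is a prefix of any other codeword.


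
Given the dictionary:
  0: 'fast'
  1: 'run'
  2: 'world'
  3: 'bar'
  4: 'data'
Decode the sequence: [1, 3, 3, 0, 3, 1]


Look up each index in the dictionary:
  1 -> 'run'
  3 -> 'bar'
  3 -> 'bar'
  0 -> 'fast'
  3 -> 'bar'
  1 -> 'run'

Decoded: "run bar bar fast bar run"


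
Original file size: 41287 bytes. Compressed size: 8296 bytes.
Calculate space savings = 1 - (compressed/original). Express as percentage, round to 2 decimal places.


ratio = compressed/original = 8296/41287 = 0.200935
savings = 1 - ratio = 1 - 0.200935 = 0.799065
as a percentage: 0.799065 * 100 = 79.91%

Space savings = 1 - 8296/41287 = 79.91%


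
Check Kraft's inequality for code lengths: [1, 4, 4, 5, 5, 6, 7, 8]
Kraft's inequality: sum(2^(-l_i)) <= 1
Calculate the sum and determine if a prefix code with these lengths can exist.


Sum = 2^(-1) + 2^(-4) + 2^(-4) + 2^(-5) + 2^(-5) + 2^(-6) + 2^(-7) + 2^(-8)
    = 0.5 + 0.0625 + 0.0625 + 0.03125 + 0.03125 + 0.015625 + 0.0078125 + 0.00390625
    = 183/256 = 0.71484375
Since 0.71484375 <= 1, Kraft's inequality IS satisfied.
A prefix code with these lengths CAN exist.

Kraft sum = 0.71484375. Satisfied.


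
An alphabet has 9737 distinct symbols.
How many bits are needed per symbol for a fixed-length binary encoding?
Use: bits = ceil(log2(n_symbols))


log2(9737) = 13.2493
Bracket: 2^13 = 8192 < 9737 <= 2^14 = 16384
So ceil(log2(9737)) = 14

bits = ceil(log2(9737)) = ceil(13.2493) = 14 bits


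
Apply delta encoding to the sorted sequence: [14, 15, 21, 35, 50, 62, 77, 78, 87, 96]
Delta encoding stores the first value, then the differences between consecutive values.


First value: 14
Deltas:
  15 - 14 = 1
  21 - 15 = 6
  35 - 21 = 14
  50 - 35 = 15
  62 - 50 = 12
  77 - 62 = 15
  78 - 77 = 1
  87 - 78 = 9
  96 - 87 = 9


Delta encoded: [14, 1, 6, 14, 15, 12, 15, 1, 9, 9]


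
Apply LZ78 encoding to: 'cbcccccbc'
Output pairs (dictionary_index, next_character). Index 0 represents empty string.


LZ78 encoding steps:
Dictionary: {0: ''}
Step 1: w='' (idx 0), next='c' -> output (0, 'c'), add 'c' as idx 1
Step 2: w='' (idx 0), next='b' -> output (0, 'b'), add 'b' as idx 2
Step 3: w='c' (idx 1), next='c' -> output (1, 'c'), add 'cc' as idx 3
Step 4: w='cc' (idx 3), next='c' -> output (3, 'c'), add 'ccc' as idx 4
Step 5: w='b' (idx 2), next='c' -> output (2, 'c'), add 'bc' as idx 5


Encoded: [(0, 'c'), (0, 'b'), (1, 'c'), (3, 'c'), (2, 'c')]


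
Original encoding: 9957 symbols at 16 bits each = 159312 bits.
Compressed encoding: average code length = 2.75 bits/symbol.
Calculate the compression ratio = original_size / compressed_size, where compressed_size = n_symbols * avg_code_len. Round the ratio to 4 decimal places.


original_size = n_symbols * orig_bits = 9957 * 16 = 159312 bits
compressed_size = n_symbols * avg_code_len = 9957 * 2.75 = 27381.75 bits
ratio = original_size / compressed_size = 159312 / 27381.75 = 5.8182

Compression ratio = 5.8182


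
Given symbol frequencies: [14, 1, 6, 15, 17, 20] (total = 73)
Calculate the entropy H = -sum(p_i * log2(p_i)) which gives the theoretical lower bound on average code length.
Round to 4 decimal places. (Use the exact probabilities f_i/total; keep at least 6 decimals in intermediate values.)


Per-symbol terms -p_i * log2(p_i) with p_i = f_i/73:
  p = 14/73 = 0.191781: log2(p) = -2.382470, -p*log2(p) = 0.456912
  p = 1/73 = 0.013699: log2(p) = -6.189825, -p*log2(p) = 0.084792
  p = 6/73 = 0.082192: log2(p) = -3.604862, -p*log2(p) = 0.296290
  p = 15/73 = 0.205479: log2(p) = -2.282934, -p*log2(p) = 0.469096
  p = 17/73 = 0.232877: log2(p) = -2.102362, -p*log2(p) = 0.489591
  p = 20/73 = 0.273973: log2(p) = -1.867896, -p*log2(p) = 0.511752
H = 0.456912 + 0.084792 + 0.296290 + 0.469096 + 0.489591 + 0.511752 = 2.308433

H = 2.3084 bits/symbol


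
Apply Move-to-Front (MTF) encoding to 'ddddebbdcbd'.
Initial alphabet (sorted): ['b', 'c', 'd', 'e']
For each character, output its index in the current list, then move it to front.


MTF encoding:
'd': index 2 in ['b', 'c', 'd', 'e'] -> ['d', 'b', 'c', 'e']
'd': index 0 in ['d', 'b', 'c', 'e'] -> ['d', 'b', 'c', 'e']
'd': index 0 in ['d', 'b', 'c', 'e'] -> ['d', 'b', 'c', 'e']
'd': index 0 in ['d', 'b', 'c', 'e'] -> ['d', 'b', 'c', 'e']
'e': index 3 in ['d', 'b', 'c', 'e'] -> ['e', 'd', 'b', 'c']
'b': index 2 in ['e', 'd', 'b', 'c'] -> ['b', 'e', 'd', 'c']
'b': index 0 in ['b', 'e', 'd', 'c'] -> ['b', 'e', 'd', 'c']
'd': index 2 in ['b', 'e', 'd', 'c'] -> ['d', 'b', 'e', 'c']
'c': index 3 in ['d', 'b', 'e', 'c'] -> ['c', 'd', 'b', 'e']
'b': index 2 in ['c', 'd', 'b', 'e'] -> ['b', 'c', 'd', 'e']
'd': index 2 in ['b', 'c', 'd', 'e'] -> ['d', 'b', 'c', 'e']


Output: [2, 0, 0, 0, 3, 2, 0, 2, 3, 2, 2]


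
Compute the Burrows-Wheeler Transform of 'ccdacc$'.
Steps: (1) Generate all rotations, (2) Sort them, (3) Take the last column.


Rotations (sorted):
  0: $ccdacc -> last char: c
  1: acc$ccd -> last char: d
  2: c$ccdac -> last char: c
  3: cc$ccda -> last char: a
  4: ccdacc$ -> last char: $
  5: cdacc$c -> last char: c
  6: dacc$cc -> last char: c


BWT = cdca$cc


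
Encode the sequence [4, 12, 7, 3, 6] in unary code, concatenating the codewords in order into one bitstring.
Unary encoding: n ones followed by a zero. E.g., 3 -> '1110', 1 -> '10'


Encode each number as n ones followed by a terminating 0:
  4 -> 11110 (5 bits)
  12 -> 1111111111110 (13 bits)
  7 -> 11111110 (8 bits)
  3 -> 1110 (4 bits)
  6 -> 1111110 (7 bits)
Total length = 5 + 13 + 8 + 4 + 7 = 37 bits.

Unary([4, 12, 7, 3, 6]) = 1111011111111111101111111011101111110 (37 bits)


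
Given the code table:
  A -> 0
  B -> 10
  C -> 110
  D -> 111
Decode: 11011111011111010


Decoding:
110 -> C
111 -> D
110 -> C
111 -> D
110 -> C
10 -> B


Result: CDCDCB


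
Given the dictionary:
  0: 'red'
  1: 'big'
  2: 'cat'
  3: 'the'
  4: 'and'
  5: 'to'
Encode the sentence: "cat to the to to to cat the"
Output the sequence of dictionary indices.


Look up each word in the dictionary:
  'cat' -> 2
  'to' -> 5
  'the' -> 3
  'to' -> 5
  'to' -> 5
  'to' -> 5
  'cat' -> 2
  'the' -> 3

Encoded: [2, 5, 3, 5, 5, 5, 2, 3]


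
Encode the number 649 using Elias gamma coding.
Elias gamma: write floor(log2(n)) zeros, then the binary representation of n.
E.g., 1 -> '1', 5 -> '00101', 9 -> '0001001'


num_bits = floor(log2(649)) + 1 = 10
leading_zeros = num_bits - 1 = 9
binary(649) = 1010001001

Elias gamma(649) = '000000000' + '1010001001' = 0000000001010001001 (19 bits)


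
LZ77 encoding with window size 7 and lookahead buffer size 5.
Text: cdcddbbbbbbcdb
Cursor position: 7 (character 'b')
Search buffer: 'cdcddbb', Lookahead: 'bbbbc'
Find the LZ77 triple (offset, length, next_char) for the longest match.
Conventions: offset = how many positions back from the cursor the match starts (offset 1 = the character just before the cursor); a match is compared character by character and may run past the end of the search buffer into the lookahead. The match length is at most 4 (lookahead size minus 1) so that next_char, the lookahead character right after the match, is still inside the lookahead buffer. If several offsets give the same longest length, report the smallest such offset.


Try each offset into the search buffer:
  offset=1 (pos 6, char 'b'): match length 4
  offset=2 (pos 5, char 'b'): match length 4
  offset=3 (pos 4, char 'd'): match length 0
  offset=4 (pos 3, char 'd'): match length 0
  offset=5 (pos 2, char 'c'): match length 0
  offset=6 (pos 1, char 'd'): match length 0
  offset=7 (pos 0, char 'c'): match length 0
Longest match has length 4, found at offsets 1, 2; take the smallest, offset 1.
next_char = character at position 7 + 4 = 11 -> 'c'

Best match: offset=1, length=4 (matching 'bbbb' starting at position 6)
LZ77 triple: (1, 4, 'c')


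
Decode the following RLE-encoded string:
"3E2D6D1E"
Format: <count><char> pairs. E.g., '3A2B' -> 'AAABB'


Expanding each <count><char> pair:
  3E -> 'EEE'
  2D -> 'DD'
  6D -> 'DDDDDD'
  1E -> 'E'

Decoded = EEEDDDDDDDDE


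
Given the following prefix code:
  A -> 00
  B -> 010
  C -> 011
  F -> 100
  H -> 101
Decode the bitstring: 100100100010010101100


Decoding step by step:
Bits 100 -> F
Bits 100 -> F
Bits 100 -> F
Bits 010 -> B
Bits 010 -> B
Bits 101 -> H
Bits 100 -> F


Decoded message: FFFBBHF


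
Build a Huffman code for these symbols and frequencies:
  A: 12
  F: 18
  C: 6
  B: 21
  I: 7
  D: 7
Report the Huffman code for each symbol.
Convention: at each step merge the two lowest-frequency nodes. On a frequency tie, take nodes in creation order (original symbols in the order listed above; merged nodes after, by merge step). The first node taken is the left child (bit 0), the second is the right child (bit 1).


Huffman tree construction:
Step 1: Merge C(6) + I(7) = 13
Step 2: Merge D(7) + A(12) = 19
Step 3: Merge (C+I)(13) + F(18) = 31
Step 4: Merge (D+A)(19) + B(21) = 40
Step 5: Merge ((C+I)+F)(31) + ((D+A)+B)(40) = 71
Read each symbol's code off the tree from the root (left child = 0, right child = 1).

Codes:
  A: 101 (length 3)
  F: 01 (length 2)
  C: 000 (length 3)
  B: 11 (length 2)
  I: 001 (length 3)
  D: 100 (length 3)
Average code length: 174/71 = 2.4507 bits/symbol


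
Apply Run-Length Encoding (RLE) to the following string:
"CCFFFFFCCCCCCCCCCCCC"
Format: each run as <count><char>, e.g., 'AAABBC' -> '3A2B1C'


Scanning runs left to right:
  i=0: run of 'C' x 2 -> '2C'
  i=2: run of 'F' x 5 -> '5F'
  i=7: run of 'C' x 13 -> '13C'

RLE = 2C5F13C


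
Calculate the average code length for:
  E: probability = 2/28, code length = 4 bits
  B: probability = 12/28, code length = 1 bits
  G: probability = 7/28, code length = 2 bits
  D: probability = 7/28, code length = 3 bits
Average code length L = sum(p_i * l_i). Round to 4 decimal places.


Weighted contributions p_i * l_i:
  E: (2/28) * 4 = 8/28
  B: (12/28) * 1 = 12/28
  G: (7/28) * 2 = 14/28
  D: (7/28) * 3 = 21/28
Sum = (8 + 12 + 14 + 21)/28 = 55/28

L = 55/28 = 1.9643 bits/symbol


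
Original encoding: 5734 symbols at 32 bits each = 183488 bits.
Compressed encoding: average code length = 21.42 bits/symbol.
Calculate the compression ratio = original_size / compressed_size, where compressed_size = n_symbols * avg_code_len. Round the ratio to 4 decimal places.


original_size = n_symbols * orig_bits = 5734 * 32 = 183488 bits
compressed_size = n_symbols * avg_code_len = 5734 * 21.42 = 122822.28 bits
ratio = original_size / compressed_size = 183488 / 122822.28 = 1.4939

Compression ratio = 1.4939


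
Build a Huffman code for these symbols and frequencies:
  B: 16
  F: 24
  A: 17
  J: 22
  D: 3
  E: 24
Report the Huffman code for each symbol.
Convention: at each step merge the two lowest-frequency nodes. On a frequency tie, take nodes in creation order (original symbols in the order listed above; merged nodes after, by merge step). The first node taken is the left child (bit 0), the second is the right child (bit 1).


Huffman tree construction:
Step 1: Merge D(3) + B(16) = 19
Step 2: Merge A(17) + (D+B)(19) = 36
Step 3: Merge J(22) + F(24) = 46
Step 4: Merge E(24) + (A+(D+B))(36) = 60
Step 5: Merge (J+F)(46) + (E+(A+(D+B)))(60) = 106
Read each symbol's code off the tree from the root (left child = 0, right child = 1).

Codes:
  B: 1111 (length 4)
  F: 01 (length 2)
  A: 110 (length 3)
  J: 00 (length 2)
  D: 1110 (length 4)
  E: 10 (length 2)
Average code length: 267/106 = 2.5189 bits/symbol


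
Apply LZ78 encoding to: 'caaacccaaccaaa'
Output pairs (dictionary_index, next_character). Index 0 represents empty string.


LZ78 encoding steps:
Dictionary: {0: ''}
Step 1: w='' (idx 0), next='c' -> output (0, 'c'), add 'c' as idx 1
Step 2: w='' (idx 0), next='a' -> output (0, 'a'), add 'a' as idx 2
Step 3: w='a' (idx 2), next='a' -> output (2, 'a'), add 'aa' as idx 3
Step 4: w='c' (idx 1), next='c' -> output (1, 'c'), add 'cc' as idx 4
Step 5: w='c' (idx 1), next='a' -> output (1, 'a'), add 'ca' as idx 5
Step 6: w='a' (idx 2), next='c' -> output (2, 'c'), add 'ac' as idx 6
Step 7: w='ca' (idx 5), next='a' -> output (5, 'a'), add 'caa' as idx 7
Step 8: w='a' (idx 2), end of input -> output (2, '')


Encoded: [(0, 'c'), (0, 'a'), (2, 'a'), (1, 'c'), (1, 'a'), (2, 'c'), (5, 'a'), (2, '')]


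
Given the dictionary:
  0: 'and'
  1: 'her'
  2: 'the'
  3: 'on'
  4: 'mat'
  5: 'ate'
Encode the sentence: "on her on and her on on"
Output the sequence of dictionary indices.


Look up each word in the dictionary:
  'on' -> 3
  'her' -> 1
  'on' -> 3
  'and' -> 0
  'her' -> 1
  'on' -> 3
  'on' -> 3

Encoded: [3, 1, 3, 0, 1, 3, 3]


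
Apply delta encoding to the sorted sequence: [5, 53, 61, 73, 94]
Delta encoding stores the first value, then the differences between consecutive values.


First value: 5
Deltas:
  53 - 5 = 48
  61 - 53 = 8
  73 - 61 = 12
  94 - 73 = 21


Delta encoded: [5, 48, 8, 12, 21]


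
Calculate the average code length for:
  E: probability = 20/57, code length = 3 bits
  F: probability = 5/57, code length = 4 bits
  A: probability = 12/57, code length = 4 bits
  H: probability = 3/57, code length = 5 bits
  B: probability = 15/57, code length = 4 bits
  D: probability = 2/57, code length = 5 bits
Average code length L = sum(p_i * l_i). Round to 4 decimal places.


Weighted contributions p_i * l_i:
  E: (20/57) * 3 = 60/57
  F: (5/57) * 4 = 20/57
  A: (12/57) * 4 = 48/57
  H: (3/57) * 5 = 15/57
  B: (15/57) * 4 = 60/57
  D: (2/57) * 5 = 10/57
Sum = (60 + 20 + 48 + 15 + 60 + 10)/57 = 213/57

L = 213/57 = 3.7368 bits/symbol


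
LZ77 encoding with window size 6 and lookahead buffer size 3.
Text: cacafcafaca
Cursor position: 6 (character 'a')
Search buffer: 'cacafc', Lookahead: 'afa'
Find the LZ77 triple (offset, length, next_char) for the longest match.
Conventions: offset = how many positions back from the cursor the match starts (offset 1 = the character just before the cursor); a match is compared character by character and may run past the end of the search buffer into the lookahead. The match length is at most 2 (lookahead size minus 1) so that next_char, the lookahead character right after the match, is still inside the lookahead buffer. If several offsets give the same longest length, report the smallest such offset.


Try each offset into the search buffer:
  offset=1 (pos 5, char 'c'): match length 0
  offset=2 (pos 4, char 'f'): match length 0
  offset=3 (pos 3, char 'a'): match length 2
  offset=4 (pos 2, char 'c'): match length 0
  offset=5 (pos 1, char 'a'): match length 1
  offset=6 (pos 0, char 'c'): match length 0
Longest match has length 2 at offset 3.
next_char = character at position 6 + 2 = 8 -> 'a'

Best match: offset=3, length=2 (matching 'af' starting at position 3)
LZ77 triple: (3, 2, 'a')


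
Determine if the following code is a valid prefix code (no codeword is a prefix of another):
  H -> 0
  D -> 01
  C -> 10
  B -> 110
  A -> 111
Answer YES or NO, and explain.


Checking each pair (does one codeword prefix another?):
  H='0' vs D='01': prefix -- VIOLATION

NO -- this is NOT a valid prefix code. H (0) is a prefix of D (01).


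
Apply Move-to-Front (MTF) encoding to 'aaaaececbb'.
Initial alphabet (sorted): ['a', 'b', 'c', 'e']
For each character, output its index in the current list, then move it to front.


MTF encoding:
'a': index 0 in ['a', 'b', 'c', 'e'] -> ['a', 'b', 'c', 'e']
'a': index 0 in ['a', 'b', 'c', 'e'] -> ['a', 'b', 'c', 'e']
'a': index 0 in ['a', 'b', 'c', 'e'] -> ['a', 'b', 'c', 'e']
'a': index 0 in ['a', 'b', 'c', 'e'] -> ['a', 'b', 'c', 'e']
'e': index 3 in ['a', 'b', 'c', 'e'] -> ['e', 'a', 'b', 'c']
'c': index 3 in ['e', 'a', 'b', 'c'] -> ['c', 'e', 'a', 'b']
'e': index 1 in ['c', 'e', 'a', 'b'] -> ['e', 'c', 'a', 'b']
'c': index 1 in ['e', 'c', 'a', 'b'] -> ['c', 'e', 'a', 'b']
'b': index 3 in ['c', 'e', 'a', 'b'] -> ['b', 'c', 'e', 'a']
'b': index 0 in ['b', 'c', 'e', 'a'] -> ['b', 'c', 'e', 'a']


Output: [0, 0, 0, 0, 3, 3, 1, 1, 3, 0]


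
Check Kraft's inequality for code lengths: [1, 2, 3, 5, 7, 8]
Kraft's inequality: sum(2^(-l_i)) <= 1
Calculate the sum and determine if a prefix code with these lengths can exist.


Sum = 2^(-1) + 2^(-2) + 2^(-3) + 2^(-5) + 2^(-7) + 2^(-8)
    = 0.5 + 0.25 + 0.125 + 0.03125 + 0.0078125 + 0.00390625
    = 235/256 = 0.91796875
Since 0.91796875 <= 1, Kraft's inequality IS satisfied.
A prefix code with these lengths CAN exist.

Kraft sum = 0.91796875. Satisfied.


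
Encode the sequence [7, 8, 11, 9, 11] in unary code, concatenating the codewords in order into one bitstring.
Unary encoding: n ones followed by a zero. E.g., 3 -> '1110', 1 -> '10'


Encode each number as n ones followed by a terminating 0:
  7 -> 11111110 (8 bits)
  8 -> 111111110 (9 bits)
  11 -> 111111111110 (12 bits)
  9 -> 1111111110 (10 bits)
  11 -> 111111111110 (12 bits)
Total length = 8 + 9 + 12 + 10 + 12 = 51 bits.

Unary([7, 8, 11, 9, 11]) = 111111101111111101111111111101111111110111111111110 (51 bits)


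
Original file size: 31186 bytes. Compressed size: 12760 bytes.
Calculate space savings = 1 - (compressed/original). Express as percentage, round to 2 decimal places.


ratio = compressed/original = 12760/31186 = 0.409158
savings = 1 - ratio = 1 - 0.409158 = 0.590842
as a percentage: 0.590842 * 100 = 59.08%

Space savings = 1 - 12760/31186 = 59.08%


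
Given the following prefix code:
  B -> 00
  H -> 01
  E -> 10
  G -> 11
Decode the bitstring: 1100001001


Decoding step by step:
Bits 11 -> G
Bits 00 -> B
Bits 00 -> B
Bits 10 -> E
Bits 01 -> H


Decoded message: GBBEH


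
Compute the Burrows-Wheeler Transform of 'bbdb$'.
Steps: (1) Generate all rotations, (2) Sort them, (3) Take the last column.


Rotations (sorted):
  0: $bbdb -> last char: b
  1: b$bbd -> last char: d
  2: bbdb$ -> last char: $
  3: bdb$b -> last char: b
  4: db$bb -> last char: b


BWT = bd$bb


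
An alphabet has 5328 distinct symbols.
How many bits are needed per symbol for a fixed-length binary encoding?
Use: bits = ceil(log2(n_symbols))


log2(5328) = 12.3794
Bracket: 2^12 = 4096 < 5328 <= 2^13 = 8192
So ceil(log2(5328)) = 13

bits = ceil(log2(5328)) = ceil(12.3794) = 13 bits


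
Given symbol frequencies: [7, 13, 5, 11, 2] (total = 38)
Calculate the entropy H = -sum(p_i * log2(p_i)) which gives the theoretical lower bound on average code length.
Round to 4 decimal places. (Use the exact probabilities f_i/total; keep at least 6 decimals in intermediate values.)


Per-symbol terms -p_i * log2(p_i) with p_i = f_i/38:
  p = 7/38 = 0.184211: log2(p) = -2.440573, -p*log2(p) = 0.449579
  p = 13/38 = 0.342105: log2(p) = -1.547488, -p*log2(p) = 0.529404
  p = 5/38 = 0.131579: log2(p) = -2.925999, -p*log2(p) = 0.385000
  p = 11/38 = 0.289474: log2(p) = -1.788496, -p*log2(p) = 0.517722
  p = 2/38 = 0.052632: log2(p) = -4.247928, -p*log2(p) = 0.223575
H = 0.449579 + 0.529404 + 0.385000 + 0.517722 + 0.223575 = 2.105280

H = 2.1053 bits/symbol


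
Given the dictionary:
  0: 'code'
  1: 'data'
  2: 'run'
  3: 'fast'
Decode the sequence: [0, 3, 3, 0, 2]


Look up each index in the dictionary:
  0 -> 'code'
  3 -> 'fast'
  3 -> 'fast'
  0 -> 'code'
  2 -> 'run'

Decoded: "code fast fast code run"


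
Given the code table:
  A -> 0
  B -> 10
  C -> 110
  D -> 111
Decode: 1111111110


Decoding:
111 -> D
111 -> D
111 -> D
0 -> A


Result: DDDA


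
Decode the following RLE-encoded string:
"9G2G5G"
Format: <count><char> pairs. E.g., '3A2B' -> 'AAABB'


Expanding each <count><char> pair:
  9G -> 'GGGGGGGGG'
  2G -> 'GG'
  5G -> 'GGGGG'

Decoded = GGGGGGGGGGGGGGGG


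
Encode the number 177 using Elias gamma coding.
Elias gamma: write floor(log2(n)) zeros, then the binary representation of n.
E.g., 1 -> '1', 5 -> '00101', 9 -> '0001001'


num_bits = floor(log2(177)) + 1 = 8
leading_zeros = num_bits - 1 = 7
binary(177) = 10110001

Elias gamma(177) = '0000000' + '10110001' = 000000010110001 (15 bits)


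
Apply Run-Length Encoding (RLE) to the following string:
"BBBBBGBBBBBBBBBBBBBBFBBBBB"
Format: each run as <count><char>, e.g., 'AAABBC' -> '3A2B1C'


Scanning runs left to right:
  i=0: run of 'B' x 5 -> '5B'
  i=5: run of 'G' x 1 -> '1G'
  i=6: run of 'B' x 14 -> '14B'
  i=20: run of 'F' x 1 -> '1F'
  i=21: run of 'B' x 5 -> '5B'

RLE = 5B1G14B1F5B


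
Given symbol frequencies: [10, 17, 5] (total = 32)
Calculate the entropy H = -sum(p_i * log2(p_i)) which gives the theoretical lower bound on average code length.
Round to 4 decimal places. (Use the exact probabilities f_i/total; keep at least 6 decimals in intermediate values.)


Per-symbol terms -p_i * log2(p_i) with p_i = f_i/32:
  p = 10/32 = 0.312500: log2(p) = -1.678072, -p*log2(p) = 0.524397
  p = 17/32 = 0.531250: log2(p) = -0.912537, -p*log2(p) = 0.484785
  p = 5/32 = 0.156250: log2(p) = -2.678072, -p*log2(p) = 0.418449
H = 0.524397 + 0.484785 + 0.418449 = 1.427631

H = 1.4276 bits/symbol


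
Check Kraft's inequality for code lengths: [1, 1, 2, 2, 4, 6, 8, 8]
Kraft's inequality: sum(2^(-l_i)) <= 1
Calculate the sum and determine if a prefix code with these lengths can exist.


Sum = 2^(-1) + 2^(-1) + 2^(-2) + 2^(-2) + 2^(-4) + 2^(-6) + 2^(-8) + 2^(-8)
    = 0.5 + 0.5 + 0.25 + 0.25 + 0.0625 + 0.015625 + 0.00390625 + 0.00390625
    = 406/256 = 1.5859375
Since 1.5859375 > 1, Kraft's inequality is NOT satisfied.
A prefix code with these lengths CANNOT exist.

Kraft sum = 1.5859375. Not satisfied.


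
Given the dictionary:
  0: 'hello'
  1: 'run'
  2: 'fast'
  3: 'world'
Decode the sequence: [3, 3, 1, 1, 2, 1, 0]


Look up each index in the dictionary:
  3 -> 'world'
  3 -> 'world'
  1 -> 'run'
  1 -> 'run'
  2 -> 'fast'
  1 -> 'run'
  0 -> 'hello'

Decoded: "world world run run fast run hello"


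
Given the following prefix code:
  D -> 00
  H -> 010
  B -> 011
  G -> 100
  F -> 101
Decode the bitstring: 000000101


Decoding step by step:
Bits 00 -> D
Bits 00 -> D
Bits 00 -> D
Bits 101 -> F


Decoded message: DDDF


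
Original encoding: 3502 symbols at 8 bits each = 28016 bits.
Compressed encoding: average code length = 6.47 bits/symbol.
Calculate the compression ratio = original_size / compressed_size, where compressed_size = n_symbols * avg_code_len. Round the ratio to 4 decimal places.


original_size = n_symbols * orig_bits = 3502 * 8 = 28016 bits
compressed_size = n_symbols * avg_code_len = 3502 * 6.47 = 22657.94 bits
ratio = original_size / compressed_size = 28016 / 22657.94 = 1.2365

Compression ratio = 1.2365


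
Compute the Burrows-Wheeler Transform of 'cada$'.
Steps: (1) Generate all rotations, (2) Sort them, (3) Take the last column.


Rotations (sorted):
  0: $cada -> last char: a
  1: a$cad -> last char: d
  2: ada$c -> last char: c
  3: cada$ -> last char: $
  4: da$ca -> last char: a


BWT = adc$a


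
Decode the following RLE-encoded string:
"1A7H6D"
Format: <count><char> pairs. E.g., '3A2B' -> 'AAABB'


Expanding each <count><char> pair:
  1A -> 'A'
  7H -> 'HHHHHHH'
  6D -> 'DDDDDD'

Decoded = AHHHHHHHDDDDDD


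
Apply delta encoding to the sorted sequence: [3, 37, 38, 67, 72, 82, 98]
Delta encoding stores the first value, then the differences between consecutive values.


First value: 3
Deltas:
  37 - 3 = 34
  38 - 37 = 1
  67 - 38 = 29
  72 - 67 = 5
  82 - 72 = 10
  98 - 82 = 16


Delta encoded: [3, 34, 1, 29, 5, 10, 16]


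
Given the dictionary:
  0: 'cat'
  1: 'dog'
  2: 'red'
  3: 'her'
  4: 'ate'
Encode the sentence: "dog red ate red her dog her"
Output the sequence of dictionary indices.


Look up each word in the dictionary:
  'dog' -> 1
  'red' -> 2
  'ate' -> 4
  'red' -> 2
  'her' -> 3
  'dog' -> 1
  'her' -> 3

Encoded: [1, 2, 4, 2, 3, 1, 3]


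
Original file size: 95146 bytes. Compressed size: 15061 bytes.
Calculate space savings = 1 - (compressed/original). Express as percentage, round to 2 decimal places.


ratio = compressed/original = 15061/95146 = 0.158294
savings = 1 - ratio = 1 - 0.158294 = 0.841706
as a percentage: 0.841706 * 100 = 84.17%

Space savings = 1 - 15061/95146 = 84.17%


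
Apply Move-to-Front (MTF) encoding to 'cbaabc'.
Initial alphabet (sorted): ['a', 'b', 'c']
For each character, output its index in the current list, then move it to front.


MTF encoding:
'c': index 2 in ['a', 'b', 'c'] -> ['c', 'a', 'b']
'b': index 2 in ['c', 'a', 'b'] -> ['b', 'c', 'a']
'a': index 2 in ['b', 'c', 'a'] -> ['a', 'b', 'c']
'a': index 0 in ['a', 'b', 'c'] -> ['a', 'b', 'c']
'b': index 1 in ['a', 'b', 'c'] -> ['b', 'a', 'c']
'c': index 2 in ['b', 'a', 'c'] -> ['c', 'b', 'a']


Output: [2, 2, 2, 0, 1, 2]


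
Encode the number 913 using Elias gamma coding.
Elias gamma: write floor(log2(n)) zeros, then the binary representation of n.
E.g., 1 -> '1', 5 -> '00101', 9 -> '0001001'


num_bits = floor(log2(913)) + 1 = 10
leading_zeros = num_bits - 1 = 9
binary(913) = 1110010001

Elias gamma(913) = '000000000' + '1110010001' = 0000000001110010001 (19 bits)


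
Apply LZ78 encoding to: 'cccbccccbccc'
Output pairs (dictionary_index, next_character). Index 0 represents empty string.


LZ78 encoding steps:
Dictionary: {0: ''}
Step 1: w='' (idx 0), next='c' -> output (0, 'c'), add 'c' as idx 1
Step 2: w='c' (idx 1), next='c' -> output (1, 'c'), add 'cc' as idx 2
Step 3: w='' (idx 0), next='b' -> output (0, 'b'), add 'b' as idx 3
Step 4: w='cc' (idx 2), next='c' -> output (2, 'c'), add 'ccc' as idx 4
Step 5: w='c' (idx 1), next='b' -> output (1, 'b'), add 'cb' as idx 5
Step 6: w='ccc' (idx 4), end of input -> output (4, '')


Encoded: [(0, 'c'), (1, 'c'), (0, 'b'), (2, 'c'), (1, 'b'), (4, '')]


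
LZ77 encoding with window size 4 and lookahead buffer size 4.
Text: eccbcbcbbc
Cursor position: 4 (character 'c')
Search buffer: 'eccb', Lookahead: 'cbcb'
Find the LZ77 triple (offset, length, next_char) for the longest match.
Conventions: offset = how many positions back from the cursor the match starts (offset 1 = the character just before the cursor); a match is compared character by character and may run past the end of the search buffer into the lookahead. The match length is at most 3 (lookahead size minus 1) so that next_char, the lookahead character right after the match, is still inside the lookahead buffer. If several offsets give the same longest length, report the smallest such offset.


Try each offset into the search buffer:
  offset=1 (pos 3, char 'b'): match length 0
  offset=2 (pos 2, char 'c'): match length 3
  offset=3 (pos 1, char 'c'): match length 1
  offset=4 (pos 0, char 'e'): match length 0
Longest match has length 3 at offset 2.
next_char = character at position 4 + 3 = 7 -> 'b'

Best match: offset=2, length=3 (matching 'cbc' starting at position 2)
LZ77 triple: (2, 3, 'b')


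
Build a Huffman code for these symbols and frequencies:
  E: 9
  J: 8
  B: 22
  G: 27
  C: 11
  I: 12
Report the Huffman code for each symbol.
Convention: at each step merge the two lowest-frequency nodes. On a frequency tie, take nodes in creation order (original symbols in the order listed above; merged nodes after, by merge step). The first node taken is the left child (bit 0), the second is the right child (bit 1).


Huffman tree construction:
Step 1: Merge J(8) + E(9) = 17
Step 2: Merge C(11) + I(12) = 23
Step 3: Merge (J+E)(17) + B(22) = 39
Step 4: Merge (C+I)(23) + G(27) = 50
Step 5: Merge ((J+E)+B)(39) + ((C+I)+G)(50) = 89
Read each symbol's code off the tree from the root (left child = 0, right child = 1).

Codes:
  E: 001 (length 3)
  J: 000 (length 3)
  B: 01 (length 2)
  G: 11 (length 2)
  C: 100 (length 3)
  I: 101 (length 3)
Average code length: 218/89 = 2.4494 bits/symbol


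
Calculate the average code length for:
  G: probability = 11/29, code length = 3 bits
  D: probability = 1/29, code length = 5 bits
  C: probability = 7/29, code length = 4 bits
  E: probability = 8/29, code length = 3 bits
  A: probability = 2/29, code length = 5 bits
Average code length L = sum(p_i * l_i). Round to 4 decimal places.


Weighted contributions p_i * l_i:
  G: (11/29) * 3 = 33/29
  D: (1/29) * 5 = 5/29
  C: (7/29) * 4 = 28/29
  E: (8/29) * 3 = 24/29
  A: (2/29) * 5 = 10/29
Sum = (33 + 5 + 28 + 24 + 10)/29 = 100/29

L = 100/29 = 3.4483 bits/symbol


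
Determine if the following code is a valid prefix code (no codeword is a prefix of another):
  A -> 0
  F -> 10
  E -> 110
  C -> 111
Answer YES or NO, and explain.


Checking each pair (does one codeword prefix another?):
  A='0' vs F='10': no prefix
  A='0' vs E='110': no prefix
  A='0' vs C='111': no prefix
  F='10' vs A='0': no prefix
  F='10' vs E='110': no prefix
  F='10' vs C='111': no prefix
  E='110' vs A='0': no prefix
  E='110' vs F='10': no prefix
  E='110' vs C='111': no prefix
  C='111' vs A='0': no prefix
  C='111' vs F='10': no prefix
  C='111' vs E='110': no prefix
No violation found over all pairs.

YES -- this is a valid prefix code. No codeword is a prefix of any other codeword.


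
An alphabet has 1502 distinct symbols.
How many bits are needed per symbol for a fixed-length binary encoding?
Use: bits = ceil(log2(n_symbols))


log2(1502) = 10.5527
Bracket: 2^10 = 1024 < 1502 <= 2^11 = 2048
So ceil(log2(1502)) = 11

bits = ceil(log2(1502)) = ceil(10.5527) = 11 bits


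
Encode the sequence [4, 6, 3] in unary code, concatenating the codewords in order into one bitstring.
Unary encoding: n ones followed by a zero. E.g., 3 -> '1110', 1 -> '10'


Encode each number as n ones followed by a terminating 0:
  4 -> 11110 (5 bits)
  6 -> 1111110 (7 bits)
  3 -> 1110 (4 bits)
Total length = 5 + 7 + 4 = 16 bits.

Unary([4, 6, 3]) = 1111011111101110 (16 bits)


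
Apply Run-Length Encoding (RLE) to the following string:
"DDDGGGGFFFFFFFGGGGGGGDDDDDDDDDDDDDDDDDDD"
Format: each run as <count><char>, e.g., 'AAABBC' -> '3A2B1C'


Scanning runs left to right:
  i=0: run of 'D' x 3 -> '3D'
  i=3: run of 'G' x 4 -> '4G'
  i=7: run of 'F' x 7 -> '7F'
  i=14: run of 'G' x 7 -> '7G'
  i=21: run of 'D' x 19 -> '19D'

RLE = 3D4G7F7G19D


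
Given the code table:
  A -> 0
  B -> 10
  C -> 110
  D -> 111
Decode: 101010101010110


Decoding:
10 -> B
10 -> B
10 -> B
10 -> B
10 -> B
10 -> B
110 -> C


Result: BBBBBBC


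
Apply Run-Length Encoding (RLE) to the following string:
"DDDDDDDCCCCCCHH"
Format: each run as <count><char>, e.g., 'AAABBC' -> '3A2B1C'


Scanning runs left to right:
  i=0: run of 'D' x 7 -> '7D'
  i=7: run of 'C' x 6 -> '6C'
  i=13: run of 'H' x 2 -> '2H'

RLE = 7D6C2H


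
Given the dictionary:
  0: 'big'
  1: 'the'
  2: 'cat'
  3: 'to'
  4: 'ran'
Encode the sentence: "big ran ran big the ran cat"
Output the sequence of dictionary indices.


Look up each word in the dictionary:
  'big' -> 0
  'ran' -> 4
  'ran' -> 4
  'big' -> 0
  'the' -> 1
  'ran' -> 4
  'cat' -> 2

Encoded: [0, 4, 4, 0, 1, 4, 2]


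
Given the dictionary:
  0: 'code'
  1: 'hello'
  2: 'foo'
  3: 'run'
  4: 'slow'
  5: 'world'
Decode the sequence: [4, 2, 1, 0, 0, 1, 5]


Look up each index in the dictionary:
  4 -> 'slow'
  2 -> 'foo'
  1 -> 'hello'
  0 -> 'code'
  0 -> 'code'
  1 -> 'hello'
  5 -> 'world'

Decoded: "slow foo hello code code hello world"


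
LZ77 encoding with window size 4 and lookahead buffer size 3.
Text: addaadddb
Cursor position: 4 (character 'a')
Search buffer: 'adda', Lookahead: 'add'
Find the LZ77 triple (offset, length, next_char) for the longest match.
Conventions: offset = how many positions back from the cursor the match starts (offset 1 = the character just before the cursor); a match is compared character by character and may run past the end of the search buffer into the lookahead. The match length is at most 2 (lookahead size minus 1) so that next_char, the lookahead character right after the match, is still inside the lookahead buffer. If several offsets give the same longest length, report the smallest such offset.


Try each offset into the search buffer:
  offset=1 (pos 3, char 'a'): match length 1
  offset=2 (pos 2, char 'd'): match length 0
  offset=3 (pos 1, char 'd'): match length 0
  offset=4 (pos 0, char 'a'): match length 2
Longest match has length 2 at offset 4.
next_char = character at position 4 + 2 = 6 -> 'd'

Best match: offset=4, length=2 (matching 'ad' starting at position 0)
LZ77 triple: (4, 2, 'd')


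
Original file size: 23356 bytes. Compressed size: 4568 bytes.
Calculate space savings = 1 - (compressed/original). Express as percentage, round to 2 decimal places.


ratio = compressed/original = 4568/23356 = 0.195581
savings = 1 - ratio = 1 - 0.195581 = 0.804419
as a percentage: 0.804419 * 100 = 80.44%

Space savings = 1 - 4568/23356 = 80.44%


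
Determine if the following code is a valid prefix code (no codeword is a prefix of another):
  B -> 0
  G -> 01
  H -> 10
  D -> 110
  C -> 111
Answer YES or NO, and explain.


Checking each pair (does one codeword prefix another?):
  B='0' vs G='01': prefix -- VIOLATION

NO -- this is NOT a valid prefix code. B (0) is a prefix of G (01).


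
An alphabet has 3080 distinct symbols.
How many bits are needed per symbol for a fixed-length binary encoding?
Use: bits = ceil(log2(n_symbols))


log2(3080) = 11.5887
Bracket: 2^11 = 2048 < 3080 <= 2^12 = 4096
So ceil(log2(3080)) = 12

bits = ceil(log2(3080)) = ceil(11.5887) = 12 bits


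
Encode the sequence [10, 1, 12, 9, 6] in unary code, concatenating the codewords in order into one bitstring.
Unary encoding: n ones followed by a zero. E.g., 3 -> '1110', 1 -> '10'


Encode each number as n ones followed by a terminating 0:
  10 -> 11111111110 (11 bits)
  1 -> 10 (2 bits)
  12 -> 1111111111110 (13 bits)
  9 -> 1111111110 (10 bits)
  6 -> 1111110 (7 bits)
Total length = 11 + 2 + 13 + 10 + 7 = 43 bits.

Unary([10, 1, 12, 9, 6]) = 1111111111010111111111111011111111101111110 (43 bits)


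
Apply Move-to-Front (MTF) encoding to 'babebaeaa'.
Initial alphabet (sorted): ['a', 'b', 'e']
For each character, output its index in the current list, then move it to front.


MTF encoding:
'b': index 1 in ['a', 'b', 'e'] -> ['b', 'a', 'e']
'a': index 1 in ['b', 'a', 'e'] -> ['a', 'b', 'e']
'b': index 1 in ['a', 'b', 'e'] -> ['b', 'a', 'e']
'e': index 2 in ['b', 'a', 'e'] -> ['e', 'b', 'a']
'b': index 1 in ['e', 'b', 'a'] -> ['b', 'e', 'a']
'a': index 2 in ['b', 'e', 'a'] -> ['a', 'b', 'e']
'e': index 2 in ['a', 'b', 'e'] -> ['e', 'a', 'b']
'a': index 1 in ['e', 'a', 'b'] -> ['a', 'e', 'b']
'a': index 0 in ['a', 'e', 'b'] -> ['a', 'e', 'b']


Output: [1, 1, 1, 2, 1, 2, 2, 1, 0]


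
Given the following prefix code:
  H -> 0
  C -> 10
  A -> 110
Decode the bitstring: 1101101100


Decoding step by step:
Bits 110 -> A
Bits 110 -> A
Bits 110 -> A
Bits 0 -> H


Decoded message: AAAH


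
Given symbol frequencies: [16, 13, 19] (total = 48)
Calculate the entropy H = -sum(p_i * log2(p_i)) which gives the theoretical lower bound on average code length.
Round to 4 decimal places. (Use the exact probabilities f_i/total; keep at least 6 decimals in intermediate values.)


Per-symbol terms -p_i * log2(p_i) with p_i = f_i/48:
  p = 16/48 = 0.333333: log2(p) = -1.584963, -p*log2(p) = 0.528321
  p = 13/48 = 0.270833: log2(p) = -1.884523, -p*log2(p) = 0.510392
  p = 19/48 = 0.395833: log2(p) = -1.337035, -p*log2(p) = 0.529243
H = 0.528321 + 0.510392 + 0.529243 = 1.567956

H = 1.568 bits/symbol


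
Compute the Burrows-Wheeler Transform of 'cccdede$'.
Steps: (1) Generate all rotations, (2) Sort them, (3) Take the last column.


Rotations (sorted):
  0: $cccdede -> last char: e
  1: cccdede$ -> last char: $
  2: ccdede$c -> last char: c
  3: cdede$cc -> last char: c
  4: de$cccde -> last char: e
  5: dede$ccc -> last char: c
  6: e$cccded -> last char: d
  7: ede$cccd -> last char: d


BWT = e$ccecdd


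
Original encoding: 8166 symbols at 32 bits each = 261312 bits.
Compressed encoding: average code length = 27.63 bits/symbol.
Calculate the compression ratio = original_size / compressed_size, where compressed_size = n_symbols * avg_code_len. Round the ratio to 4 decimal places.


original_size = n_symbols * orig_bits = 8166 * 32 = 261312 bits
compressed_size = n_symbols * avg_code_len = 8166 * 27.63 = 225626.58 bits
ratio = original_size / compressed_size = 261312 / 225626.58 = 1.1582

Compression ratio = 1.1582
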